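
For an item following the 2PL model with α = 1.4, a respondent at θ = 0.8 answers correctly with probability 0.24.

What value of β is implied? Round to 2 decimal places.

P(θ) = 1 / (1 + exp(−α(θ − β)))
logit(0.24) = ln(0.24/0.76) = -1.1527
β = θ − logit/(α) = 0.8 − (-1.1527)/1.4000 = 1.6233

1.62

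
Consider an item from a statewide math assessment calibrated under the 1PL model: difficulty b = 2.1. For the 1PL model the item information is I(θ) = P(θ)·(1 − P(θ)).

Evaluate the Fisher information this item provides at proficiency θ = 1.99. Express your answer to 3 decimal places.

P = 1/(1+e^{0.1100}) = 0.4725
P(1−P) = 0.4725 × 0.5275 = 0.2492
I = P(1−P) = 0.24925

0.249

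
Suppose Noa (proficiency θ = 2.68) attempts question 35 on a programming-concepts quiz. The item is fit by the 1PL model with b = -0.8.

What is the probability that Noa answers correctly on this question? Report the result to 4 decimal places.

0.9701

P(θ) = 1 / (1 + exp(−(θ − b)))
Exponent: (2.68 − (-0.8)) = 3.4800
1/(1 + e^{-3.4800}) = 0.9701
P = 0.9701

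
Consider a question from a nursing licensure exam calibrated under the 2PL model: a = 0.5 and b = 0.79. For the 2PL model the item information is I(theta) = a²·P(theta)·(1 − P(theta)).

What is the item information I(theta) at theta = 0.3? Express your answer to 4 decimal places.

0.0616

P = 1/(1+e^{0.2450}) = 0.4391
P(1−P) = 0.4391 × 0.5609 = 0.2463
I = a² × P(1−P) = 0.5² × 0.2463 = 0.06157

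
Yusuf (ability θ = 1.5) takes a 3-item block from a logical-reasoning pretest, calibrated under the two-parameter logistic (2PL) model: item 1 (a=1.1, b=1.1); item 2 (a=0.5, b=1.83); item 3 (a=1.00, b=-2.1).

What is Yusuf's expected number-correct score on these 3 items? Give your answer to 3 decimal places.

2.041

P(θ) = 1 / (1 + exp(−a(θ − b)))
P_1 = 1/(1+e^{-0.4400}) = 0.6083
P_2 = 1/(1+e^{0.1650}) = 0.4588
P_3 = 1/(1+e^{-3.6000}) = 0.9734
E[score] = 0.6083 + 0.4588 + 0.9734 = 2.0405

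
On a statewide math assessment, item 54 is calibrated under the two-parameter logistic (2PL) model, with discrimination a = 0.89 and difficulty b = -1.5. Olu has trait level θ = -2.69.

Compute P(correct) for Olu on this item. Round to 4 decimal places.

0.2575

P(θ) = 1 / (1 + exp(−a(θ − b)))
Exponent: 0.89 × (-2.69 − (-1.5)) = -1.0591
1/(1 + e^{1.0591}) = 0.2575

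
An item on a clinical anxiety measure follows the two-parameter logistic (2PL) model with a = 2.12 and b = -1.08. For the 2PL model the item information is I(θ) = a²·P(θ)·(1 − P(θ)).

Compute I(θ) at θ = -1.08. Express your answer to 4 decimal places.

P = 1/(1+e^{0.0000}) = 0.5000
P(1−P) = 0.5000 × 0.5000 = 0.2500
I = a² × P(1−P) = 2.12² × 0.2500 = 1.12360

1.1236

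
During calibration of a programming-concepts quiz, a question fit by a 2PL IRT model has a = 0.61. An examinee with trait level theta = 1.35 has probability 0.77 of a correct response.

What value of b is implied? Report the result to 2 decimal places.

-0.63

P(theta) = 1 / (1 + exp(−a(theta − b)))
logit(0.77) = ln(0.77/0.23) = 1.2083
b = theta − logit/(a) = 1.35 − 1.2083/0.6100 = -0.6308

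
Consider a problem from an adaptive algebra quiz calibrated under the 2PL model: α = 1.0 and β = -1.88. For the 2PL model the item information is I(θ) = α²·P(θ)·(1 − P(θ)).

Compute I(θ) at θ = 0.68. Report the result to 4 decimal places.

0.0666

P = 1/(1+e^{-2.5600}) = 0.9282
P(1−P) = 0.9282 × 0.0718 = 0.0666
I = α² × P(1−P) = 1.0² × 0.0666 = 0.06661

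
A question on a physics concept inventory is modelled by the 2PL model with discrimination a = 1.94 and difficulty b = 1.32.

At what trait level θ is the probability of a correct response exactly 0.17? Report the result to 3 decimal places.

0.503

P(θ) = 1 / (1 + exp(−a(θ − b)))
logit = ln(0.1700/0.8300) = -1.5856
θ = b + logit/(a) = 1.32 + (-1.5856)/1.9400 = 0.5027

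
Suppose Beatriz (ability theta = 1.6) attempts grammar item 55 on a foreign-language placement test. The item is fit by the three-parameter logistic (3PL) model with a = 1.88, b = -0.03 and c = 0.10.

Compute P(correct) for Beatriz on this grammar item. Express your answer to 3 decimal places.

0.960

P(theta) = c + (1 − c) · 1 / (1 + exp(−a(theta − b)))
Exponent: 1.88 × (1.6 − (-0.03)) = 3.0644
1/(1 + e^{-3.0644}) = 0.9554
P = 0.10 + 0.90 × 0.9554 = 0.9599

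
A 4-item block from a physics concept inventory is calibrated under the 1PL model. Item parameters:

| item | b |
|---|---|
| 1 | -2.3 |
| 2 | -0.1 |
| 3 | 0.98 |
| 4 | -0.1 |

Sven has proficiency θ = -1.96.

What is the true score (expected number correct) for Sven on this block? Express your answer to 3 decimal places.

P(θ) = 1 / (1 + exp(−(θ − b)))
P_1 = 1/(1+e^{-0.3400}) = 0.5842
P_2 = 1/(1+e^{1.8600}) = 0.1347
P_3 = 1/(1+e^{2.9400}) = 0.0502
P_4 = 1/(1+e^{1.8600}) = 0.1347
E[score] = 0.5842 + 0.1347 + 0.0502 + 0.1347 = 0.9038

0.904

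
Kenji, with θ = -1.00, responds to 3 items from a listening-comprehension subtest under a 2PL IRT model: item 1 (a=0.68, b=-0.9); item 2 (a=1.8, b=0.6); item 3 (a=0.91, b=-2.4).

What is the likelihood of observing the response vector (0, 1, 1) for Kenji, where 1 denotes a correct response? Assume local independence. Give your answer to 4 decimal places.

0.0215

P(θ) = 1 / (1 + exp(−a(θ − b)))
P_1 = 1/(1+e^{0.0680}) = 0.4830
P_2 = 1/(1+e^{2.8800}) = 0.0532
P_3 = 1/(1+e^{-1.2740}) = 0.7814
L = (1−P_1) × P_2 × P_3 = 0.5170 × 0.0532 × 0.7814 = 0.02147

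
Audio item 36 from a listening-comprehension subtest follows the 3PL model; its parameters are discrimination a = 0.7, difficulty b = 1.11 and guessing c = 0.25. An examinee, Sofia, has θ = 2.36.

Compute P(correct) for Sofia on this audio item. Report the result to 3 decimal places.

0.779

P(θ) = c + (1 − c) · 1 / (1 + exp(−a(θ − b)))
Exponent: 0.7 × (2.36 − 1.11) = 0.8750
1/(1 + e^{-0.8750}) = 0.7058
P = 0.25 + 0.75 × 0.7058 = 0.7793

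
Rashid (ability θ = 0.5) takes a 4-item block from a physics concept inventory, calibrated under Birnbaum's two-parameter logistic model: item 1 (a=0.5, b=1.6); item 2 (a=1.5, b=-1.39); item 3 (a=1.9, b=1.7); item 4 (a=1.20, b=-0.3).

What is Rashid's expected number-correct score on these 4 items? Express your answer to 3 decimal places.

2.126

P(θ) = 1 / (1 + exp(−a(θ − b)))
P_1 = 1/(1+e^{0.5500}) = 0.3659
P_2 = 1/(1+e^{-2.8350}) = 0.9445
P_3 = 1/(1+e^{2.2800}) = 0.0928
P_4 = 1/(1+e^{-0.9600}) = 0.7231
E[score] = 0.3659 + 0.9445 + 0.0928 + 0.7231 = 2.1263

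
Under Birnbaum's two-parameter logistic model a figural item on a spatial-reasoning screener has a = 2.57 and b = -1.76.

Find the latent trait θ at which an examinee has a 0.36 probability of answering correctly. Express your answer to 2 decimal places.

-1.98

P(θ) = 1 / (1 + exp(−a(θ − b)))
logit = ln(0.3600/0.6400) = -0.5754
θ = b + logit/(a) = -1.76 + (-0.5754)/2.5700 = -1.9839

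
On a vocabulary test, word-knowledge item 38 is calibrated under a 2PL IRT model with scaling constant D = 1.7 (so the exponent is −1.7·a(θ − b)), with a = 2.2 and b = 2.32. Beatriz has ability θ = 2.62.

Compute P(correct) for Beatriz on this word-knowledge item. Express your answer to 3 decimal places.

P(θ) = 1 / (1 + exp(−D·a(θ − b)))
Exponent: 1.7 × 2.2 × (2.62 − 2.32) = 1.1220
1/(1 + e^{-1.1220}) = 0.7544
P = 0.7544

0.754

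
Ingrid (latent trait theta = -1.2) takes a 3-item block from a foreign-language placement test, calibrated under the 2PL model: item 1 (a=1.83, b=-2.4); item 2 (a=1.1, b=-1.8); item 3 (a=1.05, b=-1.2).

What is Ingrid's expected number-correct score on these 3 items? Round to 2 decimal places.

P(theta) = 1 / (1 + exp(−a(theta − b)))
P_1 = 1/(1+e^{-2.1960}) = 0.8999
P_2 = 1/(1+e^{-0.6600}) = 0.6593
P_3 = 1/(1+e^{0.0000}) = 0.5000
E[score] = 0.8999 + 0.6593 + 0.5000 = 2.0592

2.06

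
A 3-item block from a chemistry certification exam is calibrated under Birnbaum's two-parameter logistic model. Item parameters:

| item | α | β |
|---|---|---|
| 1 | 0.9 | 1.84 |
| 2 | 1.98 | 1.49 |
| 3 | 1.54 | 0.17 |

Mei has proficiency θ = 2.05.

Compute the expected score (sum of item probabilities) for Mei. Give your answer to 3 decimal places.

P(θ) = 1 / (1 + exp(−α(θ − β)))
P_1 = 1/(1+e^{-0.1890}) = 0.5471
P_2 = 1/(1+e^{-1.1088}) = 0.7519
P_3 = 1/(1+e^{-2.8952}) = 0.9476
E[score] = 0.5471 + 0.7519 + 0.9476 = 2.2466

2.247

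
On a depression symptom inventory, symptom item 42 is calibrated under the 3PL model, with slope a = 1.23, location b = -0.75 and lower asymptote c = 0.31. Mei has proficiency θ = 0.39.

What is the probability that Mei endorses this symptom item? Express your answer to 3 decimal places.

0.864

P(θ) = c + (1 − c) · 1 / (1 + exp(−a(θ − b)))
Exponent: 1.23 × (0.39 − (-0.75)) = 1.4022
1/(1 + e^{-1.4022}) = 0.8025
P = 0.31 + 0.69 × 0.8025 = 0.8637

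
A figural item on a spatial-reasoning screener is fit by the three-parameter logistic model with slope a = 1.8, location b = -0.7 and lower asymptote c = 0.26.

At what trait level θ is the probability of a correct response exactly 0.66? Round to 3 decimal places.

-0.610

P(θ) = c + (1 − c) · 1 / (1 + exp(−a(θ − b)))
Remove guessing floor: (0.66 − 0.26)/(1 − 0.26) = 0.5405
logit = ln(0.5405/0.4595) = 0.1625
θ = b + logit/(a) = -0.7 + 0.1625/1.8000 = -0.6097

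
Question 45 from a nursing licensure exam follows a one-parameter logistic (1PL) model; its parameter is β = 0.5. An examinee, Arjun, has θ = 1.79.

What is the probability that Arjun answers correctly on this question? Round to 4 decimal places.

P(θ) = 1 / (1 + exp(−(θ − β)))
Exponent: (1.79 − 0.5) = 1.2900
1/(1 + e^{-1.2900}) = 0.7841
P = 0.7841

0.7841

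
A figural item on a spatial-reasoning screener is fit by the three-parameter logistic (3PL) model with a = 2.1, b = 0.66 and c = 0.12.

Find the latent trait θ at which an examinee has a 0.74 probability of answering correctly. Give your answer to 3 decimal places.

P(θ) = c + (1 − c) · 1 / (1 + exp(−a(θ − b)))
Remove guessing floor: (0.74 − 0.12)/(1 − 0.12) = 0.7045
logit = ln(0.7045/0.2955) = 0.8690
θ = b + logit/(a) = 0.66 + 0.8690/2.1000 = 1.0738

1.074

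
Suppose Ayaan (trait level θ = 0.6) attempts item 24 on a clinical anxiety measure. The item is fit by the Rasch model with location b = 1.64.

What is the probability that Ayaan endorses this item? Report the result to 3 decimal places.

P(θ) = 1 / (1 + exp(−(θ − b)))
Exponent: (0.6 − 1.64) = -1.0400
1/(1 + e^{1.0400}) = 0.2611
P = 0.2611

0.261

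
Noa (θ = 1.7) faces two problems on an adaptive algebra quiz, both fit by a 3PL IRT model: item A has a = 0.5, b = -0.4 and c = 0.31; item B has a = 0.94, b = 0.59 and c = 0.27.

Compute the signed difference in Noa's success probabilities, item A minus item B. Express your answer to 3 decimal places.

P(θ) = c + (1 − c) · 1 / (1 + exp(−a(θ − b)))
P_A = 0.8211
P_B = 0.8098
P_A − P_B = 0.0113

0.011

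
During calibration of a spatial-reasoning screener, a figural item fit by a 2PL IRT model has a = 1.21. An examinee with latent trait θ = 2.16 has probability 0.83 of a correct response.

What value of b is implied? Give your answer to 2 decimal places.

P(θ) = 1 / (1 + exp(−a(θ − b)))
logit(0.83) = ln(0.83/0.17) = 1.5856
b = θ − logit/(a) = 2.16 − 1.5856/1.2100 = 0.8496

0.85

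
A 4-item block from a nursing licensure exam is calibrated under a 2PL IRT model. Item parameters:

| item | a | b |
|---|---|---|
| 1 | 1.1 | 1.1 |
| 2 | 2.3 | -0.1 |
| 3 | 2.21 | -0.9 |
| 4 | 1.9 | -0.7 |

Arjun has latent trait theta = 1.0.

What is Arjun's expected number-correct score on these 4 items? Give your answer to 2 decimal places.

P(theta) = 1 / (1 + exp(−a(theta − b)))
P_1 = 1/(1+e^{0.1100}) = 0.4725
P_2 = 1/(1+e^{-2.5300}) = 0.9262
P_3 = 1/(1+e^{-4.1990}) = 0.9852
P_4 = 1/(1+e^{-3.2300}) = 0.9619
E[score] = 0.4725 + 0.9262 + 0.9852 + 0.9619 = 3.3459

3.35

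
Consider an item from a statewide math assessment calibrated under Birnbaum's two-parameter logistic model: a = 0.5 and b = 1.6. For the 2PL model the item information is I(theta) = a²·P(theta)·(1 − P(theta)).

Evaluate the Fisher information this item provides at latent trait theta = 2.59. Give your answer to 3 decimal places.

P = 1/(1+e^{-0.4950}) = 0.6213
P(1−P) = 0.6213 × 0.3787 = 0.2353
I = a² × P(1−P) = 0.5² × 0.2353 = 0.05882

0.059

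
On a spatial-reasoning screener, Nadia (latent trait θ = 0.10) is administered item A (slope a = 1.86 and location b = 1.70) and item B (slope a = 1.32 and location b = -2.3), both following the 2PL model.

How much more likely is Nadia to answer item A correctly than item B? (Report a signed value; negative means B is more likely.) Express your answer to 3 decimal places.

-0.911

P(θ) = 1 / (1 + exp(−a(θ − b)))
P_A = 0.0485
P_B = 0.9596
P_A − P_B = -0.9111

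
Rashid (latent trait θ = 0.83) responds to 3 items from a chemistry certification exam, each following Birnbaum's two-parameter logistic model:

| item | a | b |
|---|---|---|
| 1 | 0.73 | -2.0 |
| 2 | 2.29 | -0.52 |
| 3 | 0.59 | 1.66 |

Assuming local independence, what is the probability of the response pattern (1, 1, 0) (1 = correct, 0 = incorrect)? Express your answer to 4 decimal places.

0.5264

P(θ) = 1 / (1 + exp(−a(θ − b)))
P_1 = 1/(1+e^{-2.0659}) = 0.8875
P_2 = 1/(1+e^{-3.0915}) = 0.9565
P_3 = 1/(1+e^{0.4897}) = 0.3800
L = P_1 × P_2 × (1−P_3) = 0.8875 × 0.9565 × 0.6200 = 0.52639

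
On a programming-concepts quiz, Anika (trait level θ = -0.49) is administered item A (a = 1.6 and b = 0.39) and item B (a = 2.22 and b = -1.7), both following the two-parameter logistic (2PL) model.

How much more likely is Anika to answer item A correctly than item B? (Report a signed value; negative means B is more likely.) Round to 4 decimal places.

-0.7397

P(θ) = 1 / (1 + exp(−a(θ − b)))
P_A = 0.1965
P_B = 0.9362
P_A − P_B = -0.7397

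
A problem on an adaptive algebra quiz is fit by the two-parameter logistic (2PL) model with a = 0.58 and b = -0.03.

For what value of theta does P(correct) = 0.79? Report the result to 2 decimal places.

2.25

P(theta) = 1 / (1 + exp(−a(theta − b)))
logit = ln(0.7900/0.2100) = 1.3249
theta = b + logit/(a) = -0.03 + 1.3249/0.5800 = 2.2544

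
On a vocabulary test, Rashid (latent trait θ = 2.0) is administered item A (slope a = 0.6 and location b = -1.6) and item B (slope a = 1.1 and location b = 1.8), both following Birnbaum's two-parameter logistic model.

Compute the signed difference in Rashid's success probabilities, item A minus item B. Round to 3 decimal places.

P(θ) = 1 / (1 + exp(−a(θ − b)))
P_A = 0.8966
P_B = 0.5548
P_A − P_B = 0.3418

0.342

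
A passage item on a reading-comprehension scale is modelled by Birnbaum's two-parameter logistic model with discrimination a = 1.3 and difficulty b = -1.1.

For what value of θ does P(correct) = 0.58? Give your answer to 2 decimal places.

-0.85

P(θ) = 1 / (1 + exp(−a(θ − b)))
logit = ln(0.5800/0.4200) = 0.3228
θ = b + logit/(a) = -1.1 + 0.3228/1.3000 = -0.8517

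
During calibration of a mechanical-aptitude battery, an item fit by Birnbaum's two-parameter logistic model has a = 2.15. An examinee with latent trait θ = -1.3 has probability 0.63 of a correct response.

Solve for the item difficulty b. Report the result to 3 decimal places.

P(θ) = 1 / (1 + exp(−a(θ − b)))
logit(0.63) = ln(0.63/0.37) = 0.5322
b = θ − logit/(a) = -1.3 − 0.5322/2.1500 = -1.5475

-1.548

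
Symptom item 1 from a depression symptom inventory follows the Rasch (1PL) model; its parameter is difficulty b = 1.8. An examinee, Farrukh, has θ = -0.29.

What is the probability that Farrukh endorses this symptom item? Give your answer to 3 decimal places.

P(θ) = 1 / (1 + exp(−(θ − b)))
Exponent: (-0.29 − 1.8) = -2.0900
1/(1 + e^{2.0900}) = 0.1101
P = 0.1101

0.110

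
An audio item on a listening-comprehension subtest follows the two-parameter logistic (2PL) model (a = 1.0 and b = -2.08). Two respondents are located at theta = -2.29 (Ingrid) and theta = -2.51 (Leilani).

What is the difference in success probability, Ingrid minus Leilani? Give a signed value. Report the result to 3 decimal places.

0.054

P(theta) = 1 / (1 + exp(−a(theta − b)))
P(Ingrid) = 0.4477  [exponent -0.2100]
P(Leilani) = 0.3941  [exponent -0.4300]
Difference = 0.4477 − 0.3941 = 0.0536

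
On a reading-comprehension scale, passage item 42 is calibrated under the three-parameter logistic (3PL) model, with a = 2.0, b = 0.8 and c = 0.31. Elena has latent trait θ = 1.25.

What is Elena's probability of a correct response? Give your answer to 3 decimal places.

0.801

P(θ) = c + (1 − c) · 1 / (1 + exp(−a(θ − b)))
Exponent: 2.0 × (1.25 − 0.8) = 0.9000
1/(1 + e^{-0.9000}) = 0.7109
P = 0.31 + 0.69 × 0.7109 = 0.8006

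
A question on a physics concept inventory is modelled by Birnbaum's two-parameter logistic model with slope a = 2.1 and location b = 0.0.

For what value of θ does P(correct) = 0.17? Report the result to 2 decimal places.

P(θ) = 1 / (1 + exp(−a(θ − b)))
logit = ln(0.1700/0.8300) = -1.5856
θ = b + logit/(a) = 0.0 + (-1.5856)/2.1000 = -0.7551

-0.76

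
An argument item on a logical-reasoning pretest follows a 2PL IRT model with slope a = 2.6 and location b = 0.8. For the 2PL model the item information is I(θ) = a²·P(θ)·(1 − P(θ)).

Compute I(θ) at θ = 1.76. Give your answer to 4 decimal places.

0.4755

P = 1/(1+e^{-2.4960}) = 0.9239
P(1−P) = 0.9239 × 0.0761 = 0.0703
I = a² × P(1−P) = 2.6² × 0.0703 = 0.47551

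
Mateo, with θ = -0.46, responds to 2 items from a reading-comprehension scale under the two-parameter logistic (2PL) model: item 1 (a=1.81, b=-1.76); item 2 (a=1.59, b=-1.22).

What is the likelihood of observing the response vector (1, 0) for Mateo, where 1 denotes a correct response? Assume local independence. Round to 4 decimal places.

P(θ) = 1 / (1 + exp(−a(θ − b)))
P_1 = 1/(1+e^{-2.3530}) = 0.9132
P_2 = 1/(1+e^{-1.2084}) = 0.7700
L = P_1 × (1−P_2) = 0.9132 × 0.2300 = 0.21002

0.2100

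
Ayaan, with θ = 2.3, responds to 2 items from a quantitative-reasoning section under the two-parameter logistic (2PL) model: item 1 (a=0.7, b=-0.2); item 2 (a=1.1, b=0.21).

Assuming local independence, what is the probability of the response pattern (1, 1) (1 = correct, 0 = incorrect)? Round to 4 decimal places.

0.7742

P(θ) = 1 / (1 + exp(−a(θ − b)))
P_1 = 1/(1+e^{-1.7500}) = 0.8520
P_2 = 1/(1+e^{-2.2990}) = 0.9088
L = P_1 × P_2 = 0.8520 × 0.9088 = 0.77425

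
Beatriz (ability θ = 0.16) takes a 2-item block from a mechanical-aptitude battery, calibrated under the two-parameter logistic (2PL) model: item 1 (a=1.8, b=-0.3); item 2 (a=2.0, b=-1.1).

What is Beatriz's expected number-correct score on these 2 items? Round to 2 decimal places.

P(θ) = 1 / (1 + exp(−a(θ − b)))
P_1 = 1/(1+e^{-0.8280}) = 0.6959
P_2 = 1/(1+e^{-2.5200}) = 0.9255
E[score] = 0.6959 + 0.9255 = 1.6215

1.62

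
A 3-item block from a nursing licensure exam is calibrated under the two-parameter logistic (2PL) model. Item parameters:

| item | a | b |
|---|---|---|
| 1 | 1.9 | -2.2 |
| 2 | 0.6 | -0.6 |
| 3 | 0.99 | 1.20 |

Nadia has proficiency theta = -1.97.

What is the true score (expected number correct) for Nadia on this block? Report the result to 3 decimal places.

0.954

P(theta) = 1 / (1 + exp(−a(theta − b)))
P_1 = 1/(1+e^{-0.4370}) = 0.6075
P_2 = 1/(1+e^{0.8220}) = 0.3053
P_3 = 1/(1+e^{3.1383}) = 0.0416
E[score] = 0.6075 + 0.3053 + 0.0416 = 0.9544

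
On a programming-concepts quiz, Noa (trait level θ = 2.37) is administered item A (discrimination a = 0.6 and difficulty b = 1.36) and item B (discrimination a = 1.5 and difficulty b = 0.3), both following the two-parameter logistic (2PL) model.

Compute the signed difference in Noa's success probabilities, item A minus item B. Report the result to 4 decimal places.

P(θ) = 1 / (1 + exp(−a(θ − b)))
P_A = 0.6470
P_B = 0.9571
P_A − P_B = -0.3101

-0.3101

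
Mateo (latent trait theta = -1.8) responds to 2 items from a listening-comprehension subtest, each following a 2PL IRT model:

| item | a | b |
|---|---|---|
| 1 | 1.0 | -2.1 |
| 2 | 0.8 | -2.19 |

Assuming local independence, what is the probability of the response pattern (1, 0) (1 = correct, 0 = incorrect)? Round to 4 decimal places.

P(theta) = 1 / (1 + exp(−a(theta − b)))
P_1 = 1/(1+e^{-0.3000}) = 0.5744
P_2 = 1/(1+e^{-0.3120}) = 0.5774
L = P_1 × (1−P_2) = 0.5744 × 0.4226 = 0.24277

0.2428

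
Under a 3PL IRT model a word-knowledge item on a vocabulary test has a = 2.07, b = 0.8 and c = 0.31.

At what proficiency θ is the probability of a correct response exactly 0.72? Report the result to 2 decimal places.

0.98

P(θ) = c + (1 − c) · 1 / (1 + exp(−a(θ − b)))
Remove guessing floor: (0.72 − 0.31)/(1 − 0.31) = 0.5942
logit = ln(0.5942/0.4058) = 0.3814
θ = b + logit/(a) = 0.8 + 0.3814/2.0700 = 0.9842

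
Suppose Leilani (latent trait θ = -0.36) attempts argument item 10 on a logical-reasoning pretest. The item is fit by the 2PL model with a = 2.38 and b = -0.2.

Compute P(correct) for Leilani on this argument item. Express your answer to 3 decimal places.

P(θ) = 1 / (1 + exp(−a(θ − b)))
Exponent: 2.38 × (-0.36 − (-0.2)) = -0.3808
1/(1 + e^{0.3808}) = 0.4059

0.406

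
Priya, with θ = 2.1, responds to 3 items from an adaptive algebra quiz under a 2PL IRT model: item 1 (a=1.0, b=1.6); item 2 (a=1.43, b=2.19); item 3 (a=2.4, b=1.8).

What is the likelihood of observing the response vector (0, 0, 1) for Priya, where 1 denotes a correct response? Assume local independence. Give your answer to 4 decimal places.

0.1351

P(θ) = 1 / (1 + exp(−a(θ − b)))
P_1 = 1/(1+e^{-0.5000}) = 0.6225
P_2 = 1/(1+e^{0.1287}) = 0.4679
P_3 = 1/(1+e^{-0.7200}) = 0.6726
L = (1−P_1) × (1−P_2) × P_3 = 0.3775 × 0.5321 × 0.6726 = 0.13513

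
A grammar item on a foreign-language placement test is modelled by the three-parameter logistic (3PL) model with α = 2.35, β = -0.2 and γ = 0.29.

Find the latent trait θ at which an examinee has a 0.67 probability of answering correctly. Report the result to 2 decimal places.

P(θ) = γ + (1 − γ) · 1 / (1 + exp(−α(θ − β)))
Remove guessing floor: (0.67 − 0.29)/(1 − 0.29) = 0.5352
logit = ln(0.5352/0.4648) = 0.1411
θ = β + logit/(α) = -0.2 + 0.1411/2.3500 = -0.1400

-0.14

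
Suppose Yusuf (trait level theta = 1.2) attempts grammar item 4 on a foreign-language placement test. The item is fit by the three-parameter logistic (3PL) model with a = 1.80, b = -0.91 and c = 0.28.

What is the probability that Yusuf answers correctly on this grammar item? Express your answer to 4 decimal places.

P(theta) = c + (1 − c) · 1 / (1 + exp(−a(theta − b)))
Exponent: 1.80 × (1.2 − (-0.91)) = 3.7980
1/(1 + e^{-3.7980}) = 0.9781
P = 0.28 + 0.72 × 0.9781 = 0.9842

0.9842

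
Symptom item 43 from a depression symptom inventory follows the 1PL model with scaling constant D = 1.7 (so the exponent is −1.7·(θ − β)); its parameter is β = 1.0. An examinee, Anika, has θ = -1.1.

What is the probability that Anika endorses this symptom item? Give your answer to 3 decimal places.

P(θ) = 1 / (1 + exp(−D·(θ − β)))
Exponent: 1.7 × (-1.1 − 1.0) = -3.5700
1/(1 + e^{3.5700}) = 0.0274
P = 0.0274

0.027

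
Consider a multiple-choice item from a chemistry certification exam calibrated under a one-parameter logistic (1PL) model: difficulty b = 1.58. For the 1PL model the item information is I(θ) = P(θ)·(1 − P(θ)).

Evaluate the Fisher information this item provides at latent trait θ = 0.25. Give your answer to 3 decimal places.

P = 1/(1+e^{1.3300}) = 0.2092
P(1−P) = 0.2092 × 0.7908 = 0.1654
I = P(1−P) = 0.16541

0.165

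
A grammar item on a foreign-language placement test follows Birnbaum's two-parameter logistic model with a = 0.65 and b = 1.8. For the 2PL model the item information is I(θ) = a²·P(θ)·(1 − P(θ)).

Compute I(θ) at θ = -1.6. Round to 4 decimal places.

P = 1/(1+e^{2.2100}) = 0.0989
P(1−P) = 0.0989 × 0.9011 = 0.0891
I = a² × P(1−P) = 0.65² × 0.0891 = 0.03764

0.0376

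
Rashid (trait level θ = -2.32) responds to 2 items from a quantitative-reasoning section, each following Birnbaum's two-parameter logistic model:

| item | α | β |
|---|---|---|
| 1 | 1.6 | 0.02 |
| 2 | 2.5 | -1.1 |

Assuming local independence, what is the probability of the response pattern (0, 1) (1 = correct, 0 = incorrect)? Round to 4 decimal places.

P(θ) = 1 / (1 + exp(−α(θ − β)))
P_1 = 1/(1+e^{3.7440}) = 0.0231
P_2 = 1/(1+e^{3.0500}) = 0.0452
L = (1−P_1) × P_2 = 0.9769 × 0.0452 = 0.04417

0.0442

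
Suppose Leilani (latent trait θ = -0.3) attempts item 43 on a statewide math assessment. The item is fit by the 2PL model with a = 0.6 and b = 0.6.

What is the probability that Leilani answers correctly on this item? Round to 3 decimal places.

0.368

P(θ) = 1 / (1 + exp(−a(θ − b)))
Exponent: 0.6 × (-0.3 − 0.6) = -0.5400
1/(1 + e^{0.5400}) = 0.3682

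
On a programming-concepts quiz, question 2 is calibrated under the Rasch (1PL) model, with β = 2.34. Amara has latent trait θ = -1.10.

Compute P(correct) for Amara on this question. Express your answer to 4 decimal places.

0.0311

P(θ) = 1 / (1 + exp(−(θ − β)))
Exponent: (-1.10 − 2.34) = -3.4400
1/(1 + e^{3.4400}) = 0.0311
P = 0.0311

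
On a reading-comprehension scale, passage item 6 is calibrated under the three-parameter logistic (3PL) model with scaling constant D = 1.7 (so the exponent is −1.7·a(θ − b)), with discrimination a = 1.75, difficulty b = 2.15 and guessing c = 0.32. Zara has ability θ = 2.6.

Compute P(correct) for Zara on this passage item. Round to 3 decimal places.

P(θ) = c + (1 − c) · 1 / (1 + exp(−D·a(θ − b)))
Exponent: 1.7 × 1.75 × (2.6 − 2.15) = 1.3388
1/(1 + e^{-1.3388}) = 0.7923
P = 0.32 + 0.68 × 0.7923 = 0.8588

0.859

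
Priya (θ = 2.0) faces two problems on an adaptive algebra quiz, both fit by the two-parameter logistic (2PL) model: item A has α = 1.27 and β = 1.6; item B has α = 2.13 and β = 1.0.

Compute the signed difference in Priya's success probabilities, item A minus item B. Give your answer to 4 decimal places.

-0.2694

P(θ) = 1 / (1 + exp(−α(θ − β)))
P_A = 0.6243
P_B = 0.8938
P_A − P_B = -0.2694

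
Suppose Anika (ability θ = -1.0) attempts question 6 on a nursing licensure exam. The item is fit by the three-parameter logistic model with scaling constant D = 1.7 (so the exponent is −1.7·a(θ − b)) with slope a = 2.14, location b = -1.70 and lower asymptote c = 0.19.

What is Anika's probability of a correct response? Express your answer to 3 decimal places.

0.941

P(θ) = c + (1 − c) · 1 / (1 + exp(−D·a(θ − b)))
Exponent: 1.7 × 2.14 × (-1.0 − (-1.70)) = 2.5466
1/(1 + e^{-2.5466}) = 0.9273
P = 0.19 + 0.81 × 0.9273 = 0.9411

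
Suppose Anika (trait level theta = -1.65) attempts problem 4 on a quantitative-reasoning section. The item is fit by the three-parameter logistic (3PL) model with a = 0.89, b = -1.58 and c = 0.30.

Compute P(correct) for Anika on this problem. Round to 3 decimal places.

0.639

P(theta) = c + (1 − c) · 1 / (1 + exp(−a(theta − b)))
Exponent: 0.89 × (-1.65 − (-1.58)) = -0.0623
1/(1 + e^{0.0623}) = 0.4844
P = 0.30 + 0.70 × 0.4844 = 0.6391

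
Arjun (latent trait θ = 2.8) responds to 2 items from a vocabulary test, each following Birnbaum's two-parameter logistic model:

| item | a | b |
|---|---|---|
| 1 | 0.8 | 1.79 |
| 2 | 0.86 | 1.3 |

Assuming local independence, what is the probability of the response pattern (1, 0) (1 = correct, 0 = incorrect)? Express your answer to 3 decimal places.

P(θ) = 1 / (1 + exp(−a(θ − b)))
P_1 = 1/(1+e^{-0.8080}) = 0.6917
P_2 = 1/(1+e^{-1.2900}) = 0.7841
L = P_1 × (1−P_2) = 0.6917 × 0.2159 = 0.14930

0.149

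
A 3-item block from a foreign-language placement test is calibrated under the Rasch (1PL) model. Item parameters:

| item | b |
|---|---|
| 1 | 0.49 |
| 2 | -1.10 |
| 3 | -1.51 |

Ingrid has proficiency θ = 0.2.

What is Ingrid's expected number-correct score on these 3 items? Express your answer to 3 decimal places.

2.061

P(θ) = 1 / (1 + exp(−(θ − b)))
P_1 = 1/(1+e^{0.2900}) = 0.4280
P_2 = 1/(1+e^{-1.3000}) = 0.7858
P_3 = 1/(1+e^{-1.7100}) = 0.8468
E[score] = 0.4280 + 0.7858 + 0.8468 = 2.0607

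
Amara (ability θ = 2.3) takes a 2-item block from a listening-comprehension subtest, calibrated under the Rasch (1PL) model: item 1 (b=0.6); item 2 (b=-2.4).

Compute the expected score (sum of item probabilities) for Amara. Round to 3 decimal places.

1.837

P(θ) = 1 / (1 + exp(−(θ − b)))
P_1 = 1/(1+e^{-1.7000}) = 0.8455
P_2 = 1/(1+e^{-4.7000}) = 0.9910
E[score] = 0.8455 + 0.9910 = 1.8365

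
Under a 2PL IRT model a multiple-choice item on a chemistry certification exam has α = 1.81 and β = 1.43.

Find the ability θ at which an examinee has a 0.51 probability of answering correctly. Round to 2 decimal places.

P(θ) = 1 / (1 + exp(−α(θ − β)))
logit = ln(0.5100/0.4900) = 0.0400
θ = β + logit/(α) = 1.43 + 0.0400/1.8100 = 1.4521

1.45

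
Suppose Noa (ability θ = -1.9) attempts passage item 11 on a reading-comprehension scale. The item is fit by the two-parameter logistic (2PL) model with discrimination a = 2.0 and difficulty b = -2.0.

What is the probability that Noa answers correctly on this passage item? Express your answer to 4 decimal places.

0.5498

P(θ) = 1 / (1 + exp(−a(θ − b)))
Exponent: 2.0 × (-1.9 − (-2.0)) = 0.2000
1/(1 + e^{-0.2000}) = 0.5498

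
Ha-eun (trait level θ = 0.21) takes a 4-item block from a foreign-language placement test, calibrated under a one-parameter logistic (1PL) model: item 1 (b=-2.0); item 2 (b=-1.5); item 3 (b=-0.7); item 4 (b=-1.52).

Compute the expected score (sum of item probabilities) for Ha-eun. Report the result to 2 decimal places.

P(θ) = 1 / (1 + exp(−(θ − b)))
P_1 = 1/(1+e^{-2.2100}) = 0.9011
P_2 = 1/(1+e^{-1.7100}) = 0.8468
P_3 = 1/(1+e^{-0.9100}) = 0.7130
P_4 = 1/(1+e^{-1.7300}) = 0.8494
E[score] = 0.9011 + 0.8468 + 0.7130 + 0.8494 = 3.3104

3.31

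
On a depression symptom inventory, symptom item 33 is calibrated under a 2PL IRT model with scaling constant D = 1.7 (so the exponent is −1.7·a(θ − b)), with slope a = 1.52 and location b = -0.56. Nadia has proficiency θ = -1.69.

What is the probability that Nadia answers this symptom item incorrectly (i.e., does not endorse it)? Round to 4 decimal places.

0.9488

P(θ) = 1 / (1 + exp(−D·a(θ − b)))
Exponent: 1.7 × 1.52 × (-1.69 − (-0.56)) = -2.9199
1/(1 + e^{2.9199}) = 0.0512
P = 0.0512
P(incorrect) = 1 − 0.0512 = 0.9488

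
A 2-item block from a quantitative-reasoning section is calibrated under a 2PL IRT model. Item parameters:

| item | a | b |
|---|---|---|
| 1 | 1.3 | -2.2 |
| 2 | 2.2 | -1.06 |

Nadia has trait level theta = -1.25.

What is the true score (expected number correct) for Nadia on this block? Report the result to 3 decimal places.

P(theta) = 1 / (1 + exp(−a(theta − b)))
P_1 = 1/(1+e^{-1.2350}) = 0.7747
P_2 = 1/(1+e^{0.4180}) = 0.3970
E[score] = 0.7747 + 0.3970 = 1.1717

1.172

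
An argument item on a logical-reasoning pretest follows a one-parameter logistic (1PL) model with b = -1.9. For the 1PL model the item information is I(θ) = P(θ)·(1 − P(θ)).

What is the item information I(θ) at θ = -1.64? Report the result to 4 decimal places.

P = 1/(1+e^{-0.2600}) = 0.5646
P(1−P) = 0.5646 × 0.4354 = 0.2458
I = P(1−P) = 0.24582

0.2458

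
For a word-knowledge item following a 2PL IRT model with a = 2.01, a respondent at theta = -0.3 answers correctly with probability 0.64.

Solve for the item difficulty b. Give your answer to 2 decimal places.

P(theta) = 1 / (1 + exp(−a(theta − b)))
logit(0.64) = ln(0.64/0.36) = 0.5754
b = theta − logit/(a) = -0.3 − 0.5754/2.0100 = -0.5863

-0.59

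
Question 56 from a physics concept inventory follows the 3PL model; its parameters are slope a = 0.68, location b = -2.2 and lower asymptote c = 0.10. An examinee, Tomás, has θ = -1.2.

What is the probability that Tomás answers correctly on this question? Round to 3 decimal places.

0.697

P(θ) = c + (1 − c) · 1 / (1 + exp(−a(θ − b)))
Exponent: 0.68 × (-1.2 − (-2.2)) = 0.6800
1/(1 + e^{-0.6800}) = 0.6637
P = 0.10 + 0.90 × 0.6637 = 0.6974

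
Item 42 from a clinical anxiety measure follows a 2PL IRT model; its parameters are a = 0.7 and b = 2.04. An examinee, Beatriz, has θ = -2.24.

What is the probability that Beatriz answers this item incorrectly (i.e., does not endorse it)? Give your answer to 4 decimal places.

P(θ) = 1 / (1 + exp(−a(θ − b)))
Exponent: 0.7 × (-2.24 − 2.04) = -2.9960
1/(1 + e^{2.9960}) = 0.0476
P(incorrect) = 1 − 0.0476 = 0.9524

0.9524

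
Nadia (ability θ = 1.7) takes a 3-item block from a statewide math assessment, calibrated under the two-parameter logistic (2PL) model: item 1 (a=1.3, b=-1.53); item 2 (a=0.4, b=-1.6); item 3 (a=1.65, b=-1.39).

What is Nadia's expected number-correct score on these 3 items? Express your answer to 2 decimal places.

P(θ) = 1 / (1 + exp(−a(θ − b)))
P_1 = 1/(1+e^{-4.1990}) = 0.9852
P_2 = 1/(1+e^{-1.3200}) = 0.7892
P_3 = 1/(1+e^{-5.0985}) = 0.9939
E[score] = 0.9852 + 0.7892 + 0.9939 = 2.7683

2.77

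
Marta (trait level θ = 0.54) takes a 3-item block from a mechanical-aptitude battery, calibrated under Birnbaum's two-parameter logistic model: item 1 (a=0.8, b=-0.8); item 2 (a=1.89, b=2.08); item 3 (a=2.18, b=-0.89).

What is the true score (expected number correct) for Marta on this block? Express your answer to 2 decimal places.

P(θ) = 1 / (1 + exp(−a(θ − b)))
P_1 = 1/(1+e^{-1.0720}) = 0.7450
P_2 = 1/(1+e^{2.9106}) = 0.0516
P_3 = 1/(1+e^{-3.1174}) = 0.9576
E[score] = 0.7450 + 0.0516 + 0.9576 = 1.7542

1.75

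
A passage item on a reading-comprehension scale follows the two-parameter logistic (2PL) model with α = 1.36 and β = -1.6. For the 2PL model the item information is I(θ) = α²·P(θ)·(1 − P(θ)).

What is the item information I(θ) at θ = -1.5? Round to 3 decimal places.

0.460

P = 1/(1+e^{-0.1360}) = 0.5339
P(1−P) = 0.5339 × 0.4661 = 0.2488
I = α² × P(1−P) = 1.36² × 0.2488 = 0.46027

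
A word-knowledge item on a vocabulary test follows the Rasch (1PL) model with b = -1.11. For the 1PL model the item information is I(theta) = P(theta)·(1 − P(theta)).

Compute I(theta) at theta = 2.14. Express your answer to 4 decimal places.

0.0359

P = 1/(1+e^{-3.2500}) = 0.9627
P(1−P) = 0.9627 × 0.0373 = 0.0359
I = P(1−P) = 0.03593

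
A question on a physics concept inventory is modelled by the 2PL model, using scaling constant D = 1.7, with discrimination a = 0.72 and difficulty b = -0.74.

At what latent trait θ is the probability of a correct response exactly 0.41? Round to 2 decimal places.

-1.04

P(θ) = 1 / (1 + exp(−D·a(θ − b)))
logit = ln(0.4100/0.5900) = -0.3640
θ = b + logit/(1.7·a) = -0.74 + (-0.3640)/1.2240 = -1.0374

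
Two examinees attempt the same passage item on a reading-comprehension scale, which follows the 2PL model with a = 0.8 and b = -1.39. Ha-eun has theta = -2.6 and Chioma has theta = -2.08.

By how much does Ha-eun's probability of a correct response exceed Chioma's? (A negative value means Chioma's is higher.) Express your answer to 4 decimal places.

P(theta) = 1 / (1 + exp(−a(theta − b)))
P(Ha-eun) = 0.2753  [exponent -0.9680]
P(Chioma) = 0.3654  [exponent -0.5520]
Difference = 0.2753 − 0.3654 = -0.0901

-0.0901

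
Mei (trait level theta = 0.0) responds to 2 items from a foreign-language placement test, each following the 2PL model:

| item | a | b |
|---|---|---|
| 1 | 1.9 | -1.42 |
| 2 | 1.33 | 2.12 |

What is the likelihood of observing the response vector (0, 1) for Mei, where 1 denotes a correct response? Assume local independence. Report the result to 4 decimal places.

0.0036

P(theta) = 1 / (1 + exp(−a(theta − b)))
P_1 = 1/(1+e^{-2.6980}) = 0.9369
P_2 = 1/(1+e^{2.8196}) = 0.0563
L = (1−P_1) × P_2 = 0.0631 × 0.0563 = 0.00355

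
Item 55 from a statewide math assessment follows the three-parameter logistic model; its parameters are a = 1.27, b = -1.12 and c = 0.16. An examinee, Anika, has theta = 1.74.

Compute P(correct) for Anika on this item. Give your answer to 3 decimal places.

0.978

P(theta) = c + (1 − c) · 1 / (1 + exp(−a(theta − b)))
Exponent: 1.27 × (1.74 − (-1.12)) = 3.6322
1/(1 + e^{-3.6322}) = 0.9742
P = 0.16 + 0.84 × 0.9742 = 0.9783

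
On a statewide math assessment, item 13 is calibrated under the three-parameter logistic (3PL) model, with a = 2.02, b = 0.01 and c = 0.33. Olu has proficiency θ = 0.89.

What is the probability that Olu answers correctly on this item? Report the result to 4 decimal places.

P(θ) = c + (1 − c) · 1 / (1 + exp(−a(θ − b)))
Exponent: 2.02 × (0.89 − 0.01) = 1.7776
1/(1 + e^{-1.7776}) = 0.8554
P = 0.33 + 0.67 × 0.8554 = 0.9031

0.9031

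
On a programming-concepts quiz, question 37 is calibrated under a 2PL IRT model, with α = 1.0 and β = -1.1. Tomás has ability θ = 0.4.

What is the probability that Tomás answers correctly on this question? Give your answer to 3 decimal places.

0.818

P(θ) = 1 / (1 + exp(−α(θ − β)))
Exponent: 1.0 × (0.4 − (-1.1)) = 1.5000
1/(1 + e^{-1.5000}) = 0.8176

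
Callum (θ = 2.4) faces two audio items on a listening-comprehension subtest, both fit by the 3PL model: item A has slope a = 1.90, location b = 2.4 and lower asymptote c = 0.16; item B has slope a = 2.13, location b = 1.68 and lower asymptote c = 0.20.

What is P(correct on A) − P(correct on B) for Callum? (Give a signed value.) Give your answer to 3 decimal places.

-0.278

P(θ) = c + (1 − c) · 1 / (1 + exp(−a(θ − b)))
P_A = 0.5800
P_B = 0.8580
P_A − P_B = -0.2780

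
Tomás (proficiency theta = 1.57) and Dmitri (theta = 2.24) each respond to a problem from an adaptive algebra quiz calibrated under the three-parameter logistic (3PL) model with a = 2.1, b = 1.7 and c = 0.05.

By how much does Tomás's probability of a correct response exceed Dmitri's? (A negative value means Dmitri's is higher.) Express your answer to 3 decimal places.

P(theta) = c + (1 − c) · 1 / (1 + exp(−a(theta − b)))
P(Tomás) = 0.4606  [exponent -0.2730]
P(Dmitri) = 0.7687  [exponent 1.1340]
Difference = 0.4606 − 0.7687 = -0.3082

-0.308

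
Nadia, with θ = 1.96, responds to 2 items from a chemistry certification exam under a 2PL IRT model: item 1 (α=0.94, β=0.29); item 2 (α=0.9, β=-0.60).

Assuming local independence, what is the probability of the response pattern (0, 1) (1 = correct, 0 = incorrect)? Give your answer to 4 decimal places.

0.1566

P(θ) = 1 / (1 + exp(−α(θ − β)))
P_1 = 1/(1+e^{-1.5698}) = 0.8278
P_2 = 1/(1+e^{-2.3040}) = 0.9092
L = (1−P_1) × P_2 = 0.1722 × 0.9092 = 0.15661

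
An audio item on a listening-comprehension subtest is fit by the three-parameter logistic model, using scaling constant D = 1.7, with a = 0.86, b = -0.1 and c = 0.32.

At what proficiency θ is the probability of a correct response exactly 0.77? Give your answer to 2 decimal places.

P(θ) = c + (1 − c) · 1 / (1 + exp(−D·a(θ − b)))
Remove guessing floor: (0.77 − 0.32)/(1 − 0.32) = 0.6618
logit = ln(0.6618/0.3382) = 0.6712
θ = b + logit/(1.7·a) = -0.1 + 0.6712/1.4620 = 0.3591

0.36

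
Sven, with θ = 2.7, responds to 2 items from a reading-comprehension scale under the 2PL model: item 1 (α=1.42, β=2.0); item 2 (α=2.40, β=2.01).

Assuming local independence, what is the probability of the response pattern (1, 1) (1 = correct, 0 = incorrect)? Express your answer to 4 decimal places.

P(θ) = 1 / (1 + exp(−α(θ − β)))
P_1 = 1/(1+e^{-0.9940}) = 0.7299
P_2 = 1/(1+e^{-1.6560}) = 0.8397
L = P_1 × P_2 = 0.7299 × 0.8397 = 0.61288

0.6129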